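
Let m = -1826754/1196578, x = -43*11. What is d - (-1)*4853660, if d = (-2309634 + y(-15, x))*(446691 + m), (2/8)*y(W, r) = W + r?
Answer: -617767063778170952/598289 ≈ -1.0326e+12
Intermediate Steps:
x = -473
y(W, r) = 4*W + 4*r (y(W, r) = 4*(W + r) = 4*W + 4*r)
m = -913377/598289 (m = -1826754*1/1196578 = -913377/598289 ≈ -1.5266)
d = -617769967669558692/598289 (d = (-2309634 + (4*(-15) + 4*(-473)))*(446691 - 913377/598289) = (-2309634 + (-60 - 1892))*(267249398322/598289) = (-2309634 - 1952)*(267249398322/598289) = -2311586*267249398322/598289 = -617769967669558692/598289 ≈ -1.0326e+12)
d - (-1)*4853660 = -617769967669558692/598289 - (-1)*4853660 = -617769967669558692/598289 - 1*(-4853660) = -617769967669558692/598289 + 4853660 = -617767063778170952/598289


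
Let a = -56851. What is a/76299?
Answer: -56851/76299 ≈ -0.74511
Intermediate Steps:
a/76299 = -56851/76299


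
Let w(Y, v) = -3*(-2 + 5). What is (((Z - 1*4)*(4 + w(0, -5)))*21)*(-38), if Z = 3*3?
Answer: 19950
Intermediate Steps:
Z = 9
w(Y, v) = -9 (w(Y, v) = -3*3 = -9)
(((Z - 1*4)*(4 + w(0, -5)))*21)*(-38) = (((9 - 1*4)*(4 - 9))*21)*(-38) = (((9 - 4)*(-5))*21)*(-38) = ((5*(-5))*21)*(-38) = -25*21*(-38) = -525*(-38) = 19950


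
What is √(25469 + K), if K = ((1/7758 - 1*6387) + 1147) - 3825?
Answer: √109700044846/2586 ≈ 128.08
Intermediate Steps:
K = -70326269/7758 (K = ((1/7758 - 6387) + 1147) - 3825 = (-49550345/7758 + 1147) - 3825 = -40651919/7758 - 3825 = -70326269/7758 ≈ -9065.0)
√(25469 + K) = √(25469 - 70326269/7758) = √(127262233/7758) = √109700044846/2586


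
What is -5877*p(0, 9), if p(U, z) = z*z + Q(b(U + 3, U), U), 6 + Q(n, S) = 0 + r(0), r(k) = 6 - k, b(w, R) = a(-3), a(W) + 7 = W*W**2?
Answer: -476037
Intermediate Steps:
a(W) = -7 + W**3 (a(W) = -7 + W*W**2 = -7 + W**3)
b(w, R) = -34 (b(w, R) = -7 + (-3)**3 = -7 - 27 = -34)
Q(n, S) = 0 (Q(n, S) = -6 + (0 + (6 - 1*0)) = -6 + (0 + (6 + 0)) = -6 + (0 + 6) = -6 + 6 = 0)
p(U, z) = z**2 (p(U, z) = z*z + 0 = z**2 + 0 = z**2)
-5877*p(0, 9) = -5877*9**2 = -5877*81 = -476037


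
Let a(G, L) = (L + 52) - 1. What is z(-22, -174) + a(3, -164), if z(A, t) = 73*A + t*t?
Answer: 28557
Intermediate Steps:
a(G, L) = 51 + L (a(G, L) = (52 + L) - 1 = 51 + L)
z(A, t) = t**2 + 73*A (z(A, t) = 73*A + t**2 = t**2 + 73*A)
z(-22, -174) + a(3, -164) = ((-174)**2 + 73*(-22)) + (51 - 164) = (30276 - 1606) - 113 = 28670 - 113 = 28557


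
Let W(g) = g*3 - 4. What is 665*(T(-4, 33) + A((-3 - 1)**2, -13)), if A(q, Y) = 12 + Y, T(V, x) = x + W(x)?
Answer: 84455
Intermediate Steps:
W(g) = -4 + 3*g (W(g) = 3*g - 4 = -4 + 3*g)
T(V, x) = -4 + 4*x (T(V, x) = x + (-4 + 3*x) = -4 + 4*x)
665*(T(-4, 33) + A((-3 - 1)**2, -13)) = 665*((-4 + 4*33) + (12 - 13)) = 665*((-4 + 132) - 1) = 665*(128 - 1) = 665*127 = 84455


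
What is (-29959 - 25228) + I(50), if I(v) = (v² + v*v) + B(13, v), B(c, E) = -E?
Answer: -50237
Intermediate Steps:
I(v) = -v + 2*v² (I(v) = (v² + v*v) - v = (v² + v²) - v = 2*v² - v = -v + 2*v²)
(-29959 - 25228) + I(50) = (-29959 - 25228) + 50*(-1 + 2*50) = -55187 + 50*(-1 + 100) = -55187 + 50*99 = -55187 + 4950 = -50237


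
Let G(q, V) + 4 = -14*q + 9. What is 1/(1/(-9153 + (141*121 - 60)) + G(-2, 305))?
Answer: 7848/258985 ≈ 0.030303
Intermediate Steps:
G(q, V) = 5 - 14*q (G(q, V) = -4 + (-14*q + 9) = -4 + (9 - 14*q) = 5 - 14*q)
1/(1/(-9153 + (141*121 - 60)) + G(-2, 305)) = 1/(1/(-9153 + (141*121 - 60)) + (5 - 14*(-2))) = 1/(1/(-9153 + (17061 - 60)) + (5 + 28)) = 1/(1/(-9153 + 17001) + 33) = 1/(1/7848 + 33) = 1/(258985/7848) = 7848/258985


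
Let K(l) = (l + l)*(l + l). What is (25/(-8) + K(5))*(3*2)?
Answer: 2325/4 ≈ 581.25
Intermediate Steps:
K(l) = 4*l² (K(l) = (2*l)*(2*l) = 4*l²)
(25/(-8) + K(5))*(3*2) = (25/(-8) + 4*5²)*(3*2) = (25*(-⅛) + 4*25)*6 = (-25/8 + 100)*6 = (775/8)*6 = 2325/4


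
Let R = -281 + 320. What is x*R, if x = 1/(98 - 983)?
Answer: -13/295 ≈ -0.044068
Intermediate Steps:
x = -1/885 (x = 1/(-885) = -1/885 ≈ -0.0011299)
R = 39
x*R = -1/885*39 = -13/295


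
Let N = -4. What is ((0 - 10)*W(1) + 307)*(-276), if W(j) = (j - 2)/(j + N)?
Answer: -83812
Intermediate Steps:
W(j) = (-2 + j)/(-4 + j) (W(j) = (j - 2)/(j - 4) = (-2 + j)/(-4 + j))
((0 - 10)*W(1) + 307)*(-276) = ((0 - 10)*((-2 + 1)/(-4 + 1)) + 307)*(-276) = (-10*(-1)/(-3) + 307)*(-276) = (-(-10)*(-1)/3 + 307)*(-276) = (-10*⅓ + 307)*(-276) = (-10/3 + 307)*(-276) = (911/3)*(-276) = -83812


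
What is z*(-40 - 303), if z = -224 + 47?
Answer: 60711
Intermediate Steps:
z = -177
z*(-40 - 303) = -177*(-40 - 303) = -177*(-343) = 60711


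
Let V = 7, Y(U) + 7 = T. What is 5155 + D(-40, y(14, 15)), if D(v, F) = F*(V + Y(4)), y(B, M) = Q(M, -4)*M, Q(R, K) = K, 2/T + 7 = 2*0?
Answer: 36205/7 ≈ 5172.1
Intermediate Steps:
T = -2/7 (T = 2/(-7 + 2*0) = 2/(-7 + 0) = 2/(-7) = 2*(-⅐) = -2/7 ≈ -0.28571)
Y(U) = -51/7 (Y(U) = -7 - 2/7 = -51/7)
y(B, M) = -4*M
D(v, F) = -2*F/7 (D(v, F) = F*(7 - 51/7) = F*(-2/7) = -2*F/7)
5155 + D(-40, y(14, 15)) = 5155 - (-8)*15/7 = 5155 - 2/7*(-60) = 5155 + 120/7 = 36205/7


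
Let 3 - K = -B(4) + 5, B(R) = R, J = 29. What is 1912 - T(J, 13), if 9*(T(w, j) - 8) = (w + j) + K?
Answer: 17092/9 ≈ 1899.1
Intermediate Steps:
K = 2 (K = 3 - (-1*4 + 5) = 3 - (-4 + 5) = 3 - 1*1 = 3 - 1 = 2)
T(w, j) = 74/9 + j/9 + w/9 (T(w, j) = 8 + ((w + j) + 2)/9 = 8 + ((j + w) + 2)/9 = 8 + (2 + j + w)/9 = 8 + (2/9 + j/9 + w/9) = 74/9 + j/9 + w/9)
1912 - T(J, 13) = 1912 - (74/9 + (⅑)*13 + (⅑)*29) = 1912 - (74/9 + 13/9 + 29/9) = 1912 - 1*116/9 = 1912 - 116/9 = 17092/9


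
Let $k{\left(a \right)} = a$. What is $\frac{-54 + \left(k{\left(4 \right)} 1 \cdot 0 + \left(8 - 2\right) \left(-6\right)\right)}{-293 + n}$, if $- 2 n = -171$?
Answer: $\frac{36}{83} \approx 0.43373$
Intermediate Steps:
$n = \frac{171}{2}$ ($n = \left(- \frac{1}{2}\right) \left(-171\right) = \frac{171}{2} \approx 85.5$)
$\frac{-54 + \left(k{\left(4 \right)} 1 \cdot 0 + \left(8 - 2\right) \left(-6\right)\right)}{-293 + n} = \frac{-54 + \left(4 \cdot 1 \cdot 0 + \left(8 - 2\right) \left(-6\right)\right)}{-293 + \frac{171}{2}} = \frac{-54 + \left(4 \cdot 0 + 6 \left(-6\right)\right)}{- \frac{415}{2}} = \left(-54 + \left(0 - 36\right)\right) \left(- \frac{2}{415}\right) = \left(-54 - 36\right) \left(- \frac{2}{415}\right) = \left(-90\right) \left(- \frac{2}{415}\right) = \frac{36}{83}$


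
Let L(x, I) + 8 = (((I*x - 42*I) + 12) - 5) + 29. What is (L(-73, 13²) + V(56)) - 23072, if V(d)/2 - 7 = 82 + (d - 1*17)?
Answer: -42223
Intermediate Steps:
V(d) = 144 + 2*d (V(d) = 14 + 2*(82 + (d - 1*17)) = 14 + 2*(82 + (d - 17)) = 14 + 2*(82 + (-17 + d)) = 14 + 2*(65 + d) = 14 + (130 + 2*d) = 144 + 2*d)
L(x, I) = 28 - 42*I + I*x (L(x, I) = -8 + ((((I*x - 42*I) + 12) - 5) + 29) = -8 + ((((-42*I + I*x) + 12) - 5) + 29) = -8 + (((12 - 42*I + I*x) - 5) + 29) = -8 + ((7 - 42*I + I*x) + 29) = -8 + (36 - 42*I + I*x) = 28 - 42*I + I*x)
(L(-73, 13²) + V(56)) - 23072 = ((28 - 42*13² + 13²*(-73)) + (144 + 2*56)) - 23072 = ((28 - 42*169 + 169*(-73)) + (144 + 112)) - 23072 = ((28 - 7098 - 12337) + 256) - 23072 = (-19407 + 256) - 23072 = -19151 - 23072 = -42223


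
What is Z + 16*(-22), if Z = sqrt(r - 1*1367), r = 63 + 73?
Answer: -352 + I*sqrt(1231) ≈ -352.0 + 35.086*I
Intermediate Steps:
r = 136
Z = I*sqrt(1231) (Z = sqrt(136 - 1*1367) = sqrt(136 - 1367) = sqrt(-1231) = I*sqrt(1231) ≈ 35.086*I)
Z + 16*(-22) = I*sqrt(1231) + 16*(-22) = I*sqrt(1231) - 352 = -352 + I*sqrt(1231)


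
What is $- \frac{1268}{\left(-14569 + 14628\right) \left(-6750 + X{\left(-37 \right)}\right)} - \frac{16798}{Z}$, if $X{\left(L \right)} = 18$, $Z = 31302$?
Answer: $- \frac{829864}{1555653} \approx -0.53345$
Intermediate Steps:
$- \frac{1268}{\left(-14569 + 14628\right) \left(-6750 + X{\left(-37 \right)}\right)} - \frac{16798}{Z} = - \frac{1268}{\left(-14569 + 14628\right) \left(-6750 + 18\right)} - \frac{16798}{31302} = - \frac{1268}{59 \left(-6732\right)} - \frac{227}{423} = - \frac{1268}{-397188} - \frac{227}{423} = \left(-1268\right) \left(- \frac{1}{397188}\right) - \frac{227}{423} = \frac{317}{99297} - \frac{227}{423} = - \frac{829864}{1555653}$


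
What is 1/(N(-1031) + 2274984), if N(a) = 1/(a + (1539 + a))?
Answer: 523/1189816631 ≈ 4.3956e-7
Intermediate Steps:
N(a) = 1/(1539 + 2*a)
1/(N(-1031) + 2274984) = 1/(1/(1539 + 2*(-1031)) + 2274984) = 1/(1/(1539 - 2062) + 2274984) = 1/(1/(-523) + 2274984) = 1/(-1/523 + 2274984) = 1/(1189816631/523) = 523/1189816631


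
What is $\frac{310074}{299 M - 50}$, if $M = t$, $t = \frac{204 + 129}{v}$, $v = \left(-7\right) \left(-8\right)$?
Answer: $\frac{17364144}{96767} \approx 179.44$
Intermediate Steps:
$v = 56$
$t = \frac{333}{56}$ ($t = \frac{204 + 129}{56} = 333 \cdot \frac{1}{56} = \frac{333}{56} \approx 5.9464$)
$M = \frac{333}{56} \approx 5.9464$
$\frac{310074}{299 M - 50} = \frac{310074}{299 \cdot \frac{333}{56} - 50} = \frac{310074}{\frac{99567}{56} - 50} = \frac{310074}{\frac{96767}{56}} = 310074 \cdot \frac{56}{96767} = \frac{17364144}{96767}$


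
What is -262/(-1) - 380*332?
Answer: -125898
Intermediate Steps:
-262/(-1) - 380*332 = -262*(-1) - 126160 = 262 - 126160 = -125898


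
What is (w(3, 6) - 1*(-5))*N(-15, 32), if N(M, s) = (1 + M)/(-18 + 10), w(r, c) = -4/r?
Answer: 77/12 ≈ 6.4167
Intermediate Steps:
N(M, s) = -1/8 - M/8 (N(M, s) = (1 + M)/(-8) = (1 + M)*(-1/8) = -1/8 - M/8)
(w(3, 6) - 1*(-5))*N(-15, 32) = (-4/3 - 1*(-5))*(-1/8 - 1/8*(-15)) = (-4*1/3 + 5)*(-1/8 + 15/8) = (-4/3 + 5)*(7/4) = (11/3)*(7/4) = 77/12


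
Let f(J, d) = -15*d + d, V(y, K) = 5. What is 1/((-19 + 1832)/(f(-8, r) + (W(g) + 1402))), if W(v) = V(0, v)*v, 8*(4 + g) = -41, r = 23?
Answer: 8275/14504 ≈ 0.57053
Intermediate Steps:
g = -73/8 (g = -4 + (1/8)*(-41) = -4 - 41/8 = -73/8 ≈ -9.1250)
f(J, d) = -14*d
W(v) = 5*v
1/((-19 + 1832)/(f(-8, r) + (W(g) + 1402))) = 1/((-19 + 1832)/(-14*23 + (5*(-73/8) + 1402))) = 1/(1813/(-322 + (-365/8 + 1402))) = 1/(1813/(-322 + 10851/8)) = 1/(1813/(8275/8)) = 1/(1813*(8/8275)) = 1/(14504/8275) = 8275/14504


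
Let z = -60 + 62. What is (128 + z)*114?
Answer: 14820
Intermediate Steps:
z = 2
(128 + z)*114 = (128 + 2)*114 = 130*114 = 14820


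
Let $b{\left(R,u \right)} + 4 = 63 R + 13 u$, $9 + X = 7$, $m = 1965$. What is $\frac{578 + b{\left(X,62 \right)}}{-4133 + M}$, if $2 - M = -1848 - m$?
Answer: $- \frac{209}{53} \approx -3.9434$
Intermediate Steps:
$X = -2$ ($X = -9 + 7 = -2$)
$M = 3815$ ($M = 2 - \left(-1848 - 1965\right) = 2 - -3813 = 2 + 3813 = 3815$)
$b{\left(R,u \right)} = -4 + 13 u + 63 R$ ($b{\left(R,u \right)} = -4 + \left(63 R + 13 u\right) = -4 + \left(13 u + 63 R\right) = -4 + 13 u + 63 R$)
$\frac{578 + b{\left(X,62 \right)}}{-4133 + M} = \frac{578 + \left(-4 + 13 \cdot 62 + 63 \left(-2\right)\right)}{-4133 + 3815} = \frac{578 - -676}{-318} = \left(578 + 676\right) \left(- \frac{1}{318}\right) = 1254 \left(- \frac{1}{318}\right) = - \frac{209}{53}$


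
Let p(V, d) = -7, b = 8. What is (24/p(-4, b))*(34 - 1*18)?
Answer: -384/7 ≈ -54.857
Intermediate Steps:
(24/p(-4, b))*(34 - 1*18) = (24/(-7))*(34 - 1*18) = (24*(-1/7))*(34 - 18) = -24/7*16 = -384/7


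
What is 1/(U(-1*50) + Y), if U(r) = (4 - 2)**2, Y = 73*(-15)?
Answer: -1/1091 ≈ -0.00091659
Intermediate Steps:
Y = -1095
U(r) = 4 (U(r) = 2**2 = 4)
1/(U(-1*50) + Y) = 1/(4 - 1095) = 1/(-1091) = -1/1091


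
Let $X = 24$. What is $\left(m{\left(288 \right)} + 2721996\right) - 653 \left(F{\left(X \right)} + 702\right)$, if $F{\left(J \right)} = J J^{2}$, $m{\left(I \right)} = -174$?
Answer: $-6763656$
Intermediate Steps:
$F{\left(J \right)} = J^{3}$
$\left(m{\left(288 \right)} + 2721996\right) - 653 \left(F{\left(X \right)} + 702\right) = \left(-174 + 2721996\right) - 653 \left(24^{3} + 702\right) = 2721822 - 653 \left(13824 + 702\right) = 2721822 - 9485478 = -6763656$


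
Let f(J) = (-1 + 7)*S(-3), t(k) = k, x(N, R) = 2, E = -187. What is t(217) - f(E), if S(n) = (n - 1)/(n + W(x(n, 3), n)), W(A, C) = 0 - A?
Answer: 1061/5 ≈ 212.20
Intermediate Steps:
W(A, C) = -A
S(n) = (-1 + n)/(-2 + n) (S(n) = (n - 1)/(n - 1*2) = (-1 + n)/(n - 2) = (-1 + n)/(-2 + n))
f(J) = 24/5 (f(J) = (-1 + 7)*((-1 - 3)/(-2 - 3)) = 6*(-4/(-5)) = 6*(-⅕*(-4)) = 6*(⅘) = 24/5)
t(217) - f(E) = 217 - 1*24/5 = 217 - 24/5 = 1061/5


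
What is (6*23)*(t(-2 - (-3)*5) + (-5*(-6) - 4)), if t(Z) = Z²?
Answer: 26910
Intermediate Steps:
(6*23)*(t(-2 - (-3)*5) + (-5*(-6) - 4)) = (6*23)*((-2 - (-3)*5)² + (-5*(-6) - 4)) = 138*((-2 - 1*(-15))² + (30 - 4)) = 138*((-2 + 15)² + 26) = 138*(13² + 26) = 138*(169 + 26) = 138*195 = 26910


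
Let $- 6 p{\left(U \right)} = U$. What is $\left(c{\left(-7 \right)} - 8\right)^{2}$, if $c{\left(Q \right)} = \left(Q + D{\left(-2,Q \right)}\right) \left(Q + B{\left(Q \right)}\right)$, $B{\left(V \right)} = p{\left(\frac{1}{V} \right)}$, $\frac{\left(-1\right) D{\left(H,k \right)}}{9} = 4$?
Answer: $\frac{150381169}{1764} \approx 85250.0$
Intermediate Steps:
$D{\left(H,k \right)} = -36$ ($D{\left(H,k \right)} = \left(-9\right) 4 = -36$)
$p{\left(U \right)} = - \frac{U}{6}$
$B{\left(V \right)} = - \frac{1}{6 V}$
$c{\left(Q \right)} = \left(-36 + Q\right) \left(Q - \frac{1}{6 Q}\right)$ ($c{\left(Q \right)} = \left(Q - 36\right) \left(Q - \frac{1}{6 Q}\right) = \left(-36 + Q\right) \left(Q - \frac{1}{6 Q}\right)$)
$\left(c{\left(-7 \right)} - 8\right)^{2} = \left(\left(- \frac{1}{6} + \left(-7\right)^{2} - -252 + \frac{6}{-7}\right) - 8\right)^{2} = \left(\left(- \frac{1}{6} + 49 + 252 + 6 \left(- \frac{1}{7}\right)\right) - 8\right)^{2} = \left(\left(- \frac{1}{6} + 49 + 252 - \frac{6}{7}\right) - 8\right)^{2} = \left(\frac{12599}{42} - 8\right)^{2} = \left(\frac{12263}{42}\right)^{2} = \frac{150381169}{1764}$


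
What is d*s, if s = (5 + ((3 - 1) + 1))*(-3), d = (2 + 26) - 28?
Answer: 0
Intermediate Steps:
d = 0 (d = 28 - 28 = 0)
s = -24 (s = (5 + (2 + 1))*(-3) = (5 + 3)*(-3) = 8*(-3) = -24)
d*s = 0*(-24) = 0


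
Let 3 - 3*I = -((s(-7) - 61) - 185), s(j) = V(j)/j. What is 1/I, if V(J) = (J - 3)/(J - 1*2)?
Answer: -189/15319 ≈ -0.012338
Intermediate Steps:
V(J) = (-3 + J)/(-2 + J) (V(J) = (-3 + J)/(J - 2) = (-3 + J)/(-2 + J))
s(j) = (-3 + j)/(j*(-2 + j)) (s(j) = ((-3 + j)/(-2 + j))/j = (-3 + j)/(j*(-2 + j)))
I = -15319/189 (I = 1 - (-1)*(((-3 - 7)/((-7)*(-2 - 7)) - 61) - 185)/3 = 1 - (-1)*((-⅐*(-10)/(-9) - 61) - 185)/3 = 1 - (-1)*((-⅐*(-⅑)*(-10) - 61) - 185)/3 = 1 - (-1)*((-10/63 - 61) - 185)/3 = 1 - (-1)*(-3853/63 - 185)/3 = 1 - (-1)*(-15508)/(3*63) = 1 - ⅓*15508/63 = 1 - 15508/189 = -15319/189 ≈ -81.053)
1/I = 1/(-15319/189) = -189/15319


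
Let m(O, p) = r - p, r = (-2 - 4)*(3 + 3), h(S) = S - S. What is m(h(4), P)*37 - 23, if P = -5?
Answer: -1170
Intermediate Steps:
h(S) = 0
r = -36 (r = -6*6 = -36)
m(O, p) = -36 - p
m(h(4), P)*37 - 23 = (-36 - 1*(-5))*37 - 23 = (-36 + 5)*37 - 23 = -31*37 - 23 = -1147 - 23 = -1170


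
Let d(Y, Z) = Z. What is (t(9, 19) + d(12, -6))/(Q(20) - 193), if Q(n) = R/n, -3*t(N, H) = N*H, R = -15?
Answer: 252/775 ≈ 0.32516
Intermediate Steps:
t(N, H) = -H*N/3 (t(N, H) = -N*H/3 = -H*N/3)
Q(n) = -15/n
(t(9, 19) + d(12, -6))/(Q(20) - 193) = (-⅓*19*9 - 6)/(-15/20 - 193) = (-57 - 6)/(-15*1/20 - 193) = -63/(-¾ - 193) = -63/(-775/4) = -63*(-4/775) = 252/775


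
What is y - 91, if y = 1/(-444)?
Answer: -40405/444 ≈ -91.002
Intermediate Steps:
y = -1/444 ≈ -0.0022523
y - 91 = -1/444 - 91 = -40405/444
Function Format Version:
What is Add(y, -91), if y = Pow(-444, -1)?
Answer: Rational(-40405, 444) ≈ -91.002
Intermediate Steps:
y = Rational(-1, 444) ≈ -0.0022523
Add(y, -91) = Add(Rational(-1, 444), -91) = Rational(-40405, 444)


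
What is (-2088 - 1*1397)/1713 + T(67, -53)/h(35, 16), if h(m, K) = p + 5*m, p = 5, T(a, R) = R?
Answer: -239363/102780 ≈ -2.3289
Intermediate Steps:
h(m, K) = 5 + 5*m
(-2088 - 1*1397)/1713 + T(67, -53)/h(35, 16) = (-2088 - 1*1397)/1713 - 53/(5 + 5*35) = (-2088 - 1397)*(1/1713) - 53/(5 + 175) = -3485*1/1713 - 53/180 = -3485/1713 - 53*1/180 = -3485/1713 - 53/180 = -239363/102780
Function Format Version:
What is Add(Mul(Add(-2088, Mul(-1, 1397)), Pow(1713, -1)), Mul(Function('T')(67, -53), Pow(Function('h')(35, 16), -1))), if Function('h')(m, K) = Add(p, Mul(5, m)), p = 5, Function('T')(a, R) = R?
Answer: Rational(-239363, 102780) ≈ -2.3289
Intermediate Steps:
Function('h')(m, K) = Add(5, Mul(5, m))
Add(Mul(Add(-2088, Mul(-1, 1397)), Pow(1713, -1)), Mul(Function('T')(67, -53), Pow(Function('h')(35, 16), -1))) = Add(Mul(Add(-2088, Mul(-1, 1397)), Pow(1713, -1)), Mul(-53, Pow(Add(5, Mul(5, 35)), -1))) = Add(Mul(Add(-2088, -1397), Rational(1, 1713)), Mul(-53, Pow(Add(5, 175), -1))) = Add(Mul(-3485, Rational(1, 1713)), Mul(-53, Pow(180, -1))) = Add(Rational(-3485, 1713), Mul(-53, Rational(1, 180))) = Add(Rational(-3485, 1713), Rational(-53, 180)) = Rational(-239363, 102780)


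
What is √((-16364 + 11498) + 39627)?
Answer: √34761 ≈ 186.44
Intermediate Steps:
√((-16364 + 11498) + 39627) = √(-4866 + 39627) = √34761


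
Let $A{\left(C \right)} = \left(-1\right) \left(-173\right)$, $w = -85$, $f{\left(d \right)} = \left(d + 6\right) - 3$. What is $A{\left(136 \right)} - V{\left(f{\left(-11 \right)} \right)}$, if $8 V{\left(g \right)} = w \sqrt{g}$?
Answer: $173 + \frac{85 i \sqrt{2}}{4} \approx 173.0 + 30.052 i$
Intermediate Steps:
$f{\left(d \right)} = 3 + d$ ($f{\left(d \right)} = \left(6 + d\right) - 3 = 3 + d$)
$V{\left(g \right)} = - \frac{85 \sqrt{g}}{8}$ ($V{\left(g \right)} = \frac{\left(-85\right) \sqrt{g}}{8} = - \frac{85 \sqrt{g}}{8}$)
$A{\left(C \right)} = 173$
$A{\left(136 \right)} - V{\left(f{\left(-11 \right)} \right)} = 173 - - \frac{85 \sqrt{3 - 11}}{8} = 173 - - \frac{85 \sqrt{-8}}{8} = 173 - - \frac{85 \cdot 2 i \sqrt{2}}{8} = 173 - - \frac{85 i \sqrt{2}}{4} = 173 + \frac{85 i \sqrt{2}}{4}$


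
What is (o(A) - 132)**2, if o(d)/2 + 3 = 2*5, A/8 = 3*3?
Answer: 13924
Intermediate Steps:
A = 72 (A = 8*(3*3) = 8*9 = 72)
o(d) = 14 (o(d) = -6 + 2*(2*5) = -6 + 2*10 = -6 + 20 = 14)
(o(A) - 132)**2 = (14 - 132)**2 = (-118)**2 = 13924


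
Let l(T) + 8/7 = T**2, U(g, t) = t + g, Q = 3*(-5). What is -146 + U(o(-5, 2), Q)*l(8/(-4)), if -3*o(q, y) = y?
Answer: -4006/21 ≈ -190.76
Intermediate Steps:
o(q, y) = -y/3
Q = -15
U(g, t) = g + t
l(T) = -8/7 + T**2
-146 + U(o(-5, 2), Q)*l(8/(-4)) = -146 + (-1/3*2 - 15)*(-8/7 + (8/(-4))**2) = -146 + (-2/3 - 15)*(-8/7 + (8*(-1/4))**2) = -146 - 47*(-8/7 + (-2)**2)/3 = -146 - 47*(-8/7 + 4)/3 = -146 - 47/3*20/7 = -146 - 940/21 = -4006/21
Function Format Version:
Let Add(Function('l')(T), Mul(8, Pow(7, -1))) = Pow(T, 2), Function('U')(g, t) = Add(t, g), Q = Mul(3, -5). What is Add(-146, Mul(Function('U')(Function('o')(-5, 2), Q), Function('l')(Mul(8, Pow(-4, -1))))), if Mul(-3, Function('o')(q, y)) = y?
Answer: Rational(-4006, 21) ≈ -190.76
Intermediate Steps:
Function('o')(q, y) = Mul(Rational(-1, 3), y)
Q = -15
Function('U')(g, t) = Add(g, t)
Function('l')(T) = Add(Rational(-8, 7), Pow(T, 2))
Add(-146, Mul(Function('U')(Function('o')(-5, 2), Q), Function('l')(Mul(8, Pow(-4, -1))))) = Add(-146, Mul(Add(Mul(Rational(-1, 3), 2), -15), Add(Rational(-8, 7), Pow(Mul(8, Pow(-4, -1)), 2)))) = Add(-146, Mul(Add(Rational(-2, 3), -15), Add(Rational(-8, 7), Pow(Mul(8, Rational(-1, 4)), 2)))) = Add(-146, Mul(Rational(-47, 3), Add(Rational(-8, 7), Pow(-2, 2)))) = Add(-146, Mul(Rational(-47, 3), Add(Rational(-8, 7), 4))) = Add(-146, Mul(Rational(-47, 3), Rational(20, 7))) = Add(-146, Rational(-940, 21)) = Rational(-4006, 21)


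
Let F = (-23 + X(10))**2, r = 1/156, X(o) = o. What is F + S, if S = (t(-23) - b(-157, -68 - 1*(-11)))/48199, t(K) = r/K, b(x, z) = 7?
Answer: 29226498911/172938012 ≈ 169.00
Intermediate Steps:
r = 1/156 ≈ 0.0064103
t(K) = 1/(156*K)
F = 169 (F = (-23 + 10)**2 = (-13)**2 = 169)
S = -25117/172938012 (S = ((1/156)/(-23) - 1*7)/48199 = ((1/156)*(-1/23) - 7)*(1/48199) = (-1/3588 - 7)*(1/48199) = -25117/3588*1/48199 = -25117/172938012 ≈ -0.00014524)
F + S = 169 - 25117/172938012 = 29226498911/172938012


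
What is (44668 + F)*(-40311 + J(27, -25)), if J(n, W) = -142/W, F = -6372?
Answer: -38588313368/25 ≈ -1.5435e+9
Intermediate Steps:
J(n, W) = -142/W
(44668 + F)*(-40311 + J(27, -25)) = (44668 - 6372)*(-40311 - 142/(-25)) = 38296*(-40311 - 142*(-1/25)) = 38296*(-40311 + 142/25) = 38296*(-1007633/25) = -38588313368/25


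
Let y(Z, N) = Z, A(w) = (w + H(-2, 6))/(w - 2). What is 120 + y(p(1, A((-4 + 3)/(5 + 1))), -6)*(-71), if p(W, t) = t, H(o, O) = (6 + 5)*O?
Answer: 29605/13 ≈ 2277.3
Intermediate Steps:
H(o, O) = 11*O
A(w) = (66 + w)/(-2 + w) (A(w) = (w + 11*6)/(w - 2) = (w + 66)/(-2 + w) = (66 + w)/(-2 + w))
120 + y(p(1, A((-4 + 3)/(5 + 1))), -6)*(-71) = 120 + ((66 + (-4 + 3)/(5 + 1))/(-2 + (-4 + 3)/(5 + 1)))*(-71) = 120 + ((66 - 1/6)/(-2 - 1/6))*(-71) = 120 + ((66 - 1*⅙)/(-2 - 1*⅙))*(-71) = 120 + ((66 - ⅙)/(-2 - ⅙))*(-71) = 120 + ((395/6)/(-13/6))*(-71) = 120 - 6/13*395/6*(-71) = 120 - 395/13*(-71) = 120 + 28045/13 = 29605/13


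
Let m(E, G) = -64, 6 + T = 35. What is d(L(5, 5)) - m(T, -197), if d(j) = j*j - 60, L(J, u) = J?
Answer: 29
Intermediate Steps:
d(j) = -60 + j² (d(j) = j² - 60 = -60 + j²)
T = 29 (T = -6 + 35 = 29)
d(L(5, 5)) - m(T, -197) = (-60 + 5²) - 1*(-64) = (-60 + 25) + 64 = -35 + 64 = 29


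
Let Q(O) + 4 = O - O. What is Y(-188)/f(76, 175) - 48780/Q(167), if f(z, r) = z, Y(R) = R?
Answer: 231658/19 ≈ 12193.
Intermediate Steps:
Q(O) = -4 (Q(O) = -4 + (O - O) = -4 + 0 = -4)
Y(-188)/f(76, 175) - 48780/Q(167) = -188/76 - 48780/(-4) = -188*1/76 - 48780*(-1/4) = -47/19 + 12195 = 231658/19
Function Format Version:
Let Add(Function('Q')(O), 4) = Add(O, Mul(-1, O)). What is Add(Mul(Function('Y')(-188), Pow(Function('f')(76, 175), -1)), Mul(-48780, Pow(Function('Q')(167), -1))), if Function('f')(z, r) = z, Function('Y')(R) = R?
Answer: Rational(231658, 19) ≈ 12193.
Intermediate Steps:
Function('Q')(O) = -4 (Function('Q')(O) = Add(-4, Add(O, Mul(-1, O))) = Add(-4, 0) = -4)
Add(Mul(Function('Y')(-188), Pow(Function('f')(76, 175), -1)), Mul(-48780, Pow(Function('Q')(167), -1))) = Add(Mul(-188, Pow(76, -1)), Mul(-48780, Pow(-4, -1))) = Add(Mul(-188, Rational(1, 76)), Mul(-48780, Rational(-1, 4))) = Add(Rational(-47, 19), 12195) = Rational(231658, 19)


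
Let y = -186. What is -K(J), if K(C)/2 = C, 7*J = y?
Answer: 372/7 ≈ 53.143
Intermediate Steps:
J = -186/7 (J = (1/7)*(-186) = -186/7 ≈ -26.571)
K(C) = 2*C
-K(J) = -2*(-186)/7 = -1*(-372/7) = 372/7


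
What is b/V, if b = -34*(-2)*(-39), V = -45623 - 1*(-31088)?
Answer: 52/285 ≈ 0.18246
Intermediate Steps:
V = -14535 (V = -45623 + 31088 = -14535)
b = -2652 (b = 68*(-39) = -2652)
b/V = -2652/(-14535) = -2652*(-1/14535) = 52/285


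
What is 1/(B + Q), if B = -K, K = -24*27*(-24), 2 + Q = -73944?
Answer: -1/89498 ≈ -1.1173e-5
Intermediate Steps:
Q = -73946 (Q = -2 - 73944 = -73946)
K = 15552 (K = -648*(-24) = 15552)
B = -15552 (B = -1*15552 = -15552)
1/(B + Q) = 1/(-15552 - 73946) = 1/(-89498) = -1/89498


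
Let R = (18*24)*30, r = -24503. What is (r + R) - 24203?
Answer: -35746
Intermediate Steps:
R = 12960 (R = 432*30 = 12960)
(r + R) - 24203 = (-24503 + 12960) - 24203 = -11543 - 24203 = -35746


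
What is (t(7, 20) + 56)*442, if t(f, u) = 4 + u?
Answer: 35360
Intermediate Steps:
(t(7, 20) + 56)*442 = ((4 + 20) + 56)*442 = (24 + 56)*442 = 80*442 = 35360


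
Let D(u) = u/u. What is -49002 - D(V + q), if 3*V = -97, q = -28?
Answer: -49003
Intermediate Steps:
V = -97/3 (V = (1/3)*(-97) = -97/3 ≈ -32.333)
D(u) = 1
-49002 - D(V + q) = -49002 - 1*1 = -49002 - 1 = -49003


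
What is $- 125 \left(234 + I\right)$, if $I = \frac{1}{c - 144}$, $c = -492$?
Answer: $- \frac{18602875}{636} \approx -29250.0$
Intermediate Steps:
$I = - \frac{1}{636}$ ($I = \frac{1}{-492 - 144} = \frac{1}{-636} = - \frac{1}{636} \approx -0.0015723$)
$- 125 \left(234 + I\right) = - 125 \left(234 - \frac{1}{636}\right) = \left(-125\right) \frac{148823}{636} = - \frac{18602875}{636}$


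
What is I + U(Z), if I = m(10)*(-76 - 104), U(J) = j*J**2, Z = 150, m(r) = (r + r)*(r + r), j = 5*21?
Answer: 2290500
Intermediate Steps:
j = 105
m(r) = 4*r**2 (m(r) = (2*r)*(2*r) = 4*r**2)
U(J) = 105*J**2
I = -72000 (I = (4*10**2)*(-76 - 104) = (4*100)*(-180) = 400*(-180) = -72000)
I + U(Z) = -72000 + 105*150**2 = -72000 + 105*22500 = -72000 + 2362500 = 2290500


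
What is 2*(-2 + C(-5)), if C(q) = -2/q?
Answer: -16/5 ≈ -3.2000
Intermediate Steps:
2*(-2 + C(-5)) = 2*(-2 - 2/(-5)) = 2*(-2 - 2*(-⅕)) = 2*(-2 + ⅖) = 2*(-8/5) = -16/5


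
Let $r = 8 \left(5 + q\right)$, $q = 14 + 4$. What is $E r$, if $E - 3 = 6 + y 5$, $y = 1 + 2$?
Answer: $4416$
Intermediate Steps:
$y = 3$
$q = 18$
$r = 184$ ($r = 8 \left(5 + 18\right) = 8 \cdot 23 = 184$)
$E = 24$ ($E = 3 + \left(6 + 3 \cdot 5\right) = 3 + \left(6 + 15\right) = 3 + 21 = 24$)
$E r = 24 \cdot 184 = 4416$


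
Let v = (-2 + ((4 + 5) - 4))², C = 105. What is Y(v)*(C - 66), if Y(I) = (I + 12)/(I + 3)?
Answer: 273/4 ≈ 68.250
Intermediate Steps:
v = 9 (v = (-2 + (9 - 4))² = (-2 + 5)² = 3² = 9)
Y(I) = (12 + I)/(3 + I)
Y(v)*(C - 66) = ((12 + 9)/(3 + 9))*(105 - 66) = (21/12)*39 = ((1/12)*21)*39 = (7/4)*39 = 273/4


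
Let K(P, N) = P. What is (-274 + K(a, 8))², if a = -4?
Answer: 77284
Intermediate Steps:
(-274 + K(a, 8))² = (-274 - 4)² = (-278)² = 77284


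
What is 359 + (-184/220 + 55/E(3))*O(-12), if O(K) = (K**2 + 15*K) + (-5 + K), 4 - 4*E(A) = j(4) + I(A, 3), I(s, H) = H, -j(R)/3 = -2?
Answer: 150443/55 ≈ 2735.3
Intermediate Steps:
j(R) = 6 (j(R) = -3*(-2) = 6)
E(A) = -5/4 (E(A) = 1 - (6 + 3)/4 = 1 - 1/4*9 = 1 - 9/4 = -5/4)
O(K) = -5 + K**2 + 16*K
359 + (-184/220 + 55/E(3))*O(-12) = 359 + (-184/220 + 55/(-5/4))*(-5 + (-12)**2 + 16*(-12)) = 359 + (-184*1/220 + 55*(-4/5))*(-5 + 144 - 192) = 359 + (-46/55 - 44)*(-53) = 359 - 2466/55*(-53) = 359 + 130698/55 = 150443/55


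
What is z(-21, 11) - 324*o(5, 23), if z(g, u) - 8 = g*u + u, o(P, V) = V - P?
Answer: -6044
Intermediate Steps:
z(g, u) = 8 + u + g*u (z(g, u) = 8 + (g*u + u) = 8 + (u + g*u) = 8 + u + g*u)
z(-21, 11) - 324*o(5, 23) = (8 + 11 - 21*11) - 324*(23 - 1*5) = (8 + 11 - 231) - 324*(23 - 5) = -212 - 324*18 = -212 - 5832 = -6044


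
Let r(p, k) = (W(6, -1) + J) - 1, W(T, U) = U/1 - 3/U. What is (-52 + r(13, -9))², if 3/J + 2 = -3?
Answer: 66564/25 ≈ 2662.6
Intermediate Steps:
J = -⅗ (J = 3/(-2 - 3) = 3/(-5) = 3*(-⅕) = -⅗ ≈ -0.60000)
W(T, U) = U - 3/U (W(T, U) = U*1 - 3/U = U - 3/U)
r(p, k) = ⅖ (r(p, k) = ((-1 - 3/(-1)) - ⅗) - 1 = ((-1 - 3*(-1)) - ⅗) - 1 = ((-1 + 3) - ⅗) - 1 = (2 - ⅗) - 1 = 7/5 - 1 = ⅖)
(-52 + r(13, -9))² = (-52 + ⅖)² = (-258/5)² = 66564/25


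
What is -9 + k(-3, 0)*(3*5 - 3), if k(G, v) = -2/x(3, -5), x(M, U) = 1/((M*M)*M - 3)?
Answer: -585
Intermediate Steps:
x(M, U) = 1/(-3 + M³) (x(M, U) = 1/(M²*M - 3) = 1/(M³ - 3) = 1/(-3 + M³))
k(G, v) = -48 (k(G, v) = -2/(1/(-3 + 3³)) = -2/(1/(-3 + 27)) = -2/(1/24) = -2/1/24 = -2*24 = -48)
-9 + k(-3, 0)*(3*5 - 3) = -9 - 48*(3*5 - 3) = -9 - 48*(15 - 3) = -9 - 48*12 = -9 - 576 = -585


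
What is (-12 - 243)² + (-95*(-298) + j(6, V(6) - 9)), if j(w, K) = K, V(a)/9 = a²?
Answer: 93650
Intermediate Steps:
V(a) = 9*a²
(-12 - 243)² + (-95*(-298) + j(6, V(6) - 9)) = (-12 - 243)² + (-95*(-298) + (9*6² - 9)) = (-255)² + (28310 + (9*36 - 9)) = 65025 + (28310 + (324 - 9)) = 65025 + (28310 + 315) = 65025 + 28625 = 93650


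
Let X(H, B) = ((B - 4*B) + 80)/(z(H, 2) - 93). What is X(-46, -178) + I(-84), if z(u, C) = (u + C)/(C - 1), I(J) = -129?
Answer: -18287/137 ≈ -133.48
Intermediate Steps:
z(u, C) = (C + u)/(-1 + C)
X(H, B) = (80 - 3*B)/(-91 + H) (X(H, B) = ((B - 4*B) + 80)/((2 + H)/(-1 + 2) - 93) = (-3*B + 80)/((2 + H)/1 - 93) = (80 - 3*B)/(1*(2 + H) - 93) = (80 - 3*B)/((2 + H) - 93) = (80 - 3*B)/(-91 + H))
X(-46, -178) + I(-84) = (80 - 3*(-178))/(-91 - 46) - 129 = (80 + 534)/(-137) - 129 = -1/137*614 - 129 = -614/137 - 129 = -18287/137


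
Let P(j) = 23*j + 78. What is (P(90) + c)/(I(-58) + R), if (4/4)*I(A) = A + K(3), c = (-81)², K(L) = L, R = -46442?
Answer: -2903/15499 ≈ -0.18730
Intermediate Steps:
P(j) = 78 + 23*j
c = 6561
I(A) = 3 + A (I(A) = A + 3 = 3 + A)
(P(90) + c)/(I(-58) + R) = ((78 + 23*90) + 6561)/((3 - 58) - 46442) = ((78 + 2070) + 6561)/(-55 - 46442) = (2148 + 6561)/(-46497) = 8709*(-1/46497) = -2903/15499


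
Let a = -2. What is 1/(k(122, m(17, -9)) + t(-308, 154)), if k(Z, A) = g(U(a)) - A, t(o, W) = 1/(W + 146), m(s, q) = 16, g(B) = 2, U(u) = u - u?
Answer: -300/4199 ≈ -0.071446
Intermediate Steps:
U(u) = 0
t(o, W) = 1/(146 + W)
k(Z, A) = 2 - A
1/(k(122, m(17, -9)) + t(-308, 154)) = 1/((2 - 1*16) + 1/(146 + 154)) = 1/((2 - 16) + 1/300) = 1/(-14 + 1/300) = 1/(-4199/300) = -300/4199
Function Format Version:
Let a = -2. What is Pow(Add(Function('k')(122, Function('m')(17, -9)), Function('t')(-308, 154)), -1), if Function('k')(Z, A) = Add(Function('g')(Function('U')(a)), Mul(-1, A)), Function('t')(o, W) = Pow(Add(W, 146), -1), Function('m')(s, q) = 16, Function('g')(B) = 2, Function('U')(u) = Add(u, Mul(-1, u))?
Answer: Rational(-300, 4199) ≈ -0.071446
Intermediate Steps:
Function('U')(u) = 0
Function('t')(o, W) = Pow(Add(146, W), -1)
Function('k')(Z, A) = Add(2, Mul(-1, A))
Pow(Add(Function('k')(122, Function('m')(17, -9)), Function('t')(-308, 154)), -1) = Pow(Add(Add(2, Mul(-1, 16)), Pow(Add(146, 154), -1)), -1) = Pow(Add(Add(2, -16), Pow(300, -1)), -1) = Pow(Add(-14, Rational(1, 300)), -1) = Pow(Rational(-4199, 300), -1) = Rational(-300, 4199)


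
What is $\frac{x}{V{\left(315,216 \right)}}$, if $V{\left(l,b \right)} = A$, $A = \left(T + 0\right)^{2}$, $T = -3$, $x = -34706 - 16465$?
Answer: $- \frac{17057}{3} \approx -5685.7$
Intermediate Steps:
$x = -51171$ ($x = -34706 - 16465 = -51171$)
$A = 9$ ($A = \left(-3 + 0\right)^{2} = \left(-3\right)^{2} = 9$)
$V{\left(l,b \right)} = 9$
$\frac{x}{V{\left(315,216 \right)}} = - \frac{51171}{9} = \left(-51171\right) \frac{1}{9} = - \frac{17057}{3}$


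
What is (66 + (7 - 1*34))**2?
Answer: 1521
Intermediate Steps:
(66 + (7 - 1*34))**2 = (66 + (7 - 34))**2 = (66 - 27)**2 = 39**2 = 1521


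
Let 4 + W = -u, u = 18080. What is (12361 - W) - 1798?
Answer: 28647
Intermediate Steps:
W = -18084 (W = -4 - 1*18080 = -4 - 18080 = -18084)
(12361 - W) - 1798 = (12361 - 1*(-18084)) - 1798 = (12361 + 18084) - 1798 = 30445 - 1798 = 28647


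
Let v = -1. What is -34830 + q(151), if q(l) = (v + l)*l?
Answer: -12180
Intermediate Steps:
q(l) = l*(-1 + l) (q(l) = (-1 + l)*l = l*(-1 + l))
-34830 + q(151) = -34830 + 151*(-1 + 151) = -34830 + 151*150 = -34830 + 22650 = -12180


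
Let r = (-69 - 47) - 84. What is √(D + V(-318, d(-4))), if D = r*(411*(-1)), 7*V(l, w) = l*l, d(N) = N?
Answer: 2*√1183917/7 ≈ 310.88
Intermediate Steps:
V(l, w) = l²/7 (V(l, w) = (l*l)/7 = l²/7)
r = -200 (r = -116 - 84 = -200)
D = 82200 (D = -82200*(-1) = -200*(-411) = 82200)
√(D + V(-318, d(-4))) = √(82200 + (⅐)*(-318)²) = √(82200 + (⅐)*101124) = √(82200 + 101124/7) = √(676524/7) = 2*√1183917/7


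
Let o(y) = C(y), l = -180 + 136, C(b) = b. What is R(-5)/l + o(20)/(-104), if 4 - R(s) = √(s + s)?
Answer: -81/286 + I*√10/44 ≈ -0.28322 + 0.07187*I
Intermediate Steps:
l = -44
R(s) = 4 - √2*√s (R(s) = 4 - √(s + s) = 4 - √(2*s) = 4 - √2*√s)
o(y) = y
R(-5)/l + o(20)/(-104) = (4 - √2*√(-5))/(-44) + 20/(-104) = (4 - √2*I*√5)*(-1/44) + 20*(-1/104) = (4 - I*√10)*(-1/44) - 5/26 = (-1/11 + I*√10/44) - 5/26 = -81/286 + I*√10/44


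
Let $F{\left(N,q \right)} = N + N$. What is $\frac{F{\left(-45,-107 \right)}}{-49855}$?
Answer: $\frac{18}{9971} \approx 0.0018052$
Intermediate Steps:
$F{\left(N,q \right)} = 2 N$
$\frac{F{\left(-45,-107 \right)}}{-49855} = \frac{2 \left(-45\right)}{-49855} = \left(-90\right) \left(- \frac{1}{49855}\right) = \frac{18}{9971}$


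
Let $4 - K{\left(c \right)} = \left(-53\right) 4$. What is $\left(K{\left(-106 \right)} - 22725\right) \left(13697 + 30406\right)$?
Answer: $-992714427$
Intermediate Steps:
$K{\left(c \right)} = 216$ ($K{\left(c \right)} = 4 - \left(-53\right) 4 = 4 - -212 = 4 + 212 = 216$)
$\left(K{\left(-106 \right)} - 22725\right) \left(13697 + 30406\right) = \left(216 - 22725\right) \left(13697 + 30406\right) = \left(-22509\right) 44103 = -992714427$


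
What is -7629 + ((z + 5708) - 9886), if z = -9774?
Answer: -21581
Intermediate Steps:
-7629 + ((z + 5708) - 9886) = -7629 + ((-9774 + 5708) - 9886) = -7629 + (-4066 - 9886) = -7629 - 13952 = -21581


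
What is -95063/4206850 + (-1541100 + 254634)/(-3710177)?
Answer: 5059268935949/15608158112450 ≈ 0.32414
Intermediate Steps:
-95063/4206850 + (-1541100 + 254634)/(-3710177) = -95063*1/4206850 - 1286466*(-1/3710177) = -95063/4206850 + 1286466/3710177 = 5059268935949/15608158112450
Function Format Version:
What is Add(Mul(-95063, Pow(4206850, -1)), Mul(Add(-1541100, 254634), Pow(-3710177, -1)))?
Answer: Rational(5059268935949, 15608158112450) ≈ 0.32414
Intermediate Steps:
Add(Mul(-95063, Pow(4206850, -1)), Mul(Add(-1541100, 254634), Pow(-3710177, -1))) = Add(Mul(-95063, Rational(1, 4206850)), Mul(-1286466, Rational(-1, 3710177))) = Add(Rational(-95063, 4206850), Rational(1286466, 3710177)) = Rational(5059268935949, 15608158112450)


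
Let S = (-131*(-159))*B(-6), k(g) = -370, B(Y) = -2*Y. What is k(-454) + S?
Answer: 249578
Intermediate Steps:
S = 249948 (S = (-131*(-159))*(-2*(-6)) = 20829*12 = 249948)
k(-454) + S = -370 + 249948 = 249578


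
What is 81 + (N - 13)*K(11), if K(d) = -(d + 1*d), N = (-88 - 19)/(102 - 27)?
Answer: 29879/75 ≈ 398.39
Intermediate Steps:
N = -107/75 ≈ -1.4267
K(d) = -2*d (K(d) = -(d + d) = -2*d)
81 + (N - 13)*K(11) = 81 + (-107/75 - 13)*(-2*11) = 81 - 1082/75*(-22) = 81 + 23804/75 = 29879/75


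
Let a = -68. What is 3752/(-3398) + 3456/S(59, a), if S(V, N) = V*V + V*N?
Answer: -763100/100241 ≈ -7.6127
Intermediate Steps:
S(V, N) = V² + N*V
3752/(-3398) + 3456/S(59, a) = 3752/(-3398) + 3456/((59*(-68 + 59))) = 3752*(-1/3398) + 3456/((59*(-9))) = -1876/1699 + 3456/(-531) = -1876/1699 + 3456*(-1/531) = -1876/1699 - 384/59 = -763100/100241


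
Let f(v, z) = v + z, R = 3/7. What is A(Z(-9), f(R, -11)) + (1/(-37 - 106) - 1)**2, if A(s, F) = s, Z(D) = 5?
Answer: 122981/20449 ≈ 6.0140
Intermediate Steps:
R = 3/7 (R = 3*(1/7) = 3/7 ≈ 0.42857)
A(Z(-9), f(R, -11)) + (1/(-37 - 106) - 1)**2 = 5 + (1/(-37 - 106) - 1)**2 = 5 + (1/(-143) - 1)**2 = 5 + (-1/143 - 1)**2 = 5 + (-144/143)**2 = 5 + 20736/20449 = 122981/20449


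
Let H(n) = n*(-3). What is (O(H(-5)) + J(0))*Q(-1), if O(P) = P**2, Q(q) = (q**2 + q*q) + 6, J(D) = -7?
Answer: 1744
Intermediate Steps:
H(n) = -3*n
Q(q) = 6 + 2*q**2 (Q(q) = (q**2 + q**2) + 6 = 2*q**2 + 6 = 6 + 2*q**2)
(O(H(-5)) + J(0))*Q(-1) = ((-3*(-5))**2 - 7)*(6 + 2*(-1)**2) = (15**2 - 7)*(6 + 2*1) = (225 - 7)*(6 + 2) = 218*8 = 1744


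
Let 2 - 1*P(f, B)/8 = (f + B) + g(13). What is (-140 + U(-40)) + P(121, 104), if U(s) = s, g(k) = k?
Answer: -2068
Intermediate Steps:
P(f, B) = -88 - 8*B - 8*f (P(f, B) = 16 - 8*((f + B) + 13) = 16 - 8*((B + f) + 13) = 16 - 8*(13 + B + f) = 16 + (-104 - 8*B - 8*f) = -88 - 8*B - 8*f)
(-140 + U(-40)) + P(121, 104) = (-140 - 40) + (-88 - 8*104 - 8*121) = -180 + (-88 - 832 - 968) = -180 - 1888 = -2068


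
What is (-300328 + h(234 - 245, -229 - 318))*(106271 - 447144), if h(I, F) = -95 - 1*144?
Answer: 102455174991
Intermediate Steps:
h(I, F) = -239 (h(I, F) = -95 - 144 = -239)
(-300328 + h(234 - 245, -229 - 318))*(106271 - 447144) = (-300328 - 239)*(106271 - 447144) = -300567*(-340873) = 102455174991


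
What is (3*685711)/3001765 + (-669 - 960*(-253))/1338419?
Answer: 267720491934/309047639195 ≈ 0.86628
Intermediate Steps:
(3*685711)/3001765 + (-669 - 960*(-253))/1338419 = 2057133*(1/3001765) + (-669 + 242880)*(1/1338419) = 158241/230905 + 242211*(1/1338419) = 158241/230905 + 242211/1338419 = 267720491934/309047639195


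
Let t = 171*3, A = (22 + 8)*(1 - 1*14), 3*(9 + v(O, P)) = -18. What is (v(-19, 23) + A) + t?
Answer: 108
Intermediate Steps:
v(O, P) = -15 (v(O, P) = -9 + (⅓)*(-18) = -9 - 6 = -15)
A = -390 (A = 30*(1 - 14) = 30*(-13) = -390)
t = 513
(v(-19, 23) + A) + t = (-15 - 390) + 513 = -405 + 513 = 108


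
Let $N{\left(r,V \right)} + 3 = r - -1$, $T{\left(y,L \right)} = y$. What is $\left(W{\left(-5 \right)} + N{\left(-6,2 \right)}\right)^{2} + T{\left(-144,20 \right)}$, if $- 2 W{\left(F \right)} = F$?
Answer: $- \frac{455}{4} \approx -113.75$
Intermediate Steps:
$W{\left(F \right)} = - \frac{F}{2}$
$N{\left(r,V \right)} = -2 + r$ ($N{\left(r,V \right)} = -3 + \left(r - -1\right) = -3 + \left(r + 1\right) = -3 + \left(1 + r\right) = -2 + r$)
$\left(W{\left(-5 \right)} + N{\left(-6,2 \right)}\right)^{2} + T{\left(-144,20 \right)} = \left(\left(- \frac{1}{2}\right) \left(-5\right) - 8\right)^{2} - 144 = \left(\frac{5}{2} - 8\right)^{2} - 144 = \left(- \frac{11}{2}\right)^{2} - 144 = \frac{121}{4} - 144 = - \frac{455}{4}$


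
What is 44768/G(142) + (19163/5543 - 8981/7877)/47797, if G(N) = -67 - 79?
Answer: -46713670313089564/152345357039191 ≈ -306.63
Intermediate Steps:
G(N) = -146
44768/G(142) + (19163/5543 - 8981/7877)/47797 = 44768/(-146) + (19163/5543 - 8981/7877)/47797 = 44768*(-1/146) + (19163*(1/5543) - 8981*1/7877)*(1/47797) = -22384/73 + (19163/5543 - 8981/7877)*(1/47797) = -22384/73 + (101165268/43662211)*(1/47797) = -22384/73 + 101165268/2086922699167 = -46713670313089564/152345357039191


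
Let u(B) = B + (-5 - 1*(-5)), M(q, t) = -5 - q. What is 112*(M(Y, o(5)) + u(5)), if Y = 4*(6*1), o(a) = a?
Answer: -2688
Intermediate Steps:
Y = 24 (Y = 4*6 = 24)
u(B) = B (u(B) = B + (-5 + 5) = B + 0 = B)
112*(M(Y, o(5)) + u(5)) = 112*((-5 - 1*24) + 5) = 112*((-5 - 24) + 5) = 112*(-29 + 5) = 112*(-24) = -2688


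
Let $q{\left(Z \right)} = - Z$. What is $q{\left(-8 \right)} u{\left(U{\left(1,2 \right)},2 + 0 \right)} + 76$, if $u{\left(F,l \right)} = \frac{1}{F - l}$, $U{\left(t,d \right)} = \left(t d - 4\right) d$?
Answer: $\frac{224}{3} \approx 74.667$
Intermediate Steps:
$U{\left(t,d \right)} = d \left(-4 + d t\right)$ ($U{\left(t,d \right)} = \left(d t - 4\right) d = \left(-4 + d t\right) d = d \left(-4 + d t\right)$)
$q{\left(-8 \right)} u{\left(U{\left(1,2 \right)},2 + 0 \right)} + 76 = \frac{\left(-1\right) \left(-8\right)}{2 \left(-4 + 2 \cdot 1\right) - \left(2 + 0\right)} + 76 = \frac{8}{2 \left(-4 + 2\right) - 2} + 76 = \frac{8}{2 \left(-2\right) - 2} + 76 = \frac{8}{-4 - 2} + 76 = \frac{8}{-6} + 76 = 8 \left(- \frac{1}{6}\right) + 76 = - \frac{4}{3} + 76 = \frac{224}{3}$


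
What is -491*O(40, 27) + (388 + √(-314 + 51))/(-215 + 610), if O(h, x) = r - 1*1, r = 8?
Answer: -1357227/395 + I*√263/395 ≈ -3436.0 + 0.041056*I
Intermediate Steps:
O(h, x) = 7 (O(h, x) = 8 - 1*1 = 8 - 1 = 7)
-491*O(40, 27) + (388 + √(-314 + 51))/(-215 + 610) = -491*7 + (388 + √(-314 + 51))/(-215 + 610) = -3437 + (388 + √(-263))/395 = -3437 + (388 + I*√263)*(1/395) = -3437 + (388/395 + I*√263/395) = -1357227/395 + I*√263/395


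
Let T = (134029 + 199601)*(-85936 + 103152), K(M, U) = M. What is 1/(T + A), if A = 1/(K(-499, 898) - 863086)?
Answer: 863585/4960237138876799 ≈ 1.7410e-10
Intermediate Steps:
T = 5743774080 (T = 333630*17216 = 5743774080)
A = -1/863585 (A = 1/(-499 - 863086) = 1/(-863585) = -1/863585 ≈ -1.1580e-6)
1/(T + A) = 1/(5743774080 - 1/863585) = 1/(4960237138876799/863585) = 863585/4960237138876799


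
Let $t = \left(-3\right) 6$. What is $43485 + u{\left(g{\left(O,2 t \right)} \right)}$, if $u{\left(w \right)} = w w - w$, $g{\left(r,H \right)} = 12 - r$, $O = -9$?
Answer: $43905$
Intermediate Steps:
$t = -18$
$u{\left(w \right)} = w^{2} - w$
$43485 + u{\left(g{\left(O,2 t \right)} \right)} = 43485 + \left(12 - -9\right) \left(-1 + \left(12 - -9\right)\right) = 43485 + \left(12 + 9\right) \left(-1 + \left(12 + 9\right)\right) = 43485 + 21 \left(-1 + 21\right) = 43485 + 21 \cdot 20 = 43485 + 420 = 43905$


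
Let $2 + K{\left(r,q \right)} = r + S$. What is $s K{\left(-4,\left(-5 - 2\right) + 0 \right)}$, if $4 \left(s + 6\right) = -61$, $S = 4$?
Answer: $\frac{85}{2} \approx 42.5$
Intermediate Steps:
$K{\left(r,q \right)} = 2 + r$ ($K{\left(r,q \right)} = -2 + \left(r + 4\right) = -2 + \left(4 + r\right) = 2 + r$)
$s = - \frac{85}{4}$ ($s = -6 + \frac{1}{4} \left(-61\right) = -6 - \frac{61}{4} = - \frac{85}{4} \approx -21.25$)
$s K{\left(-4,\left(-5 - 2\right) + 0 \right)} = - \frac{85 \left(2 - 4\right)}{4} = \left(- \frac{85}{4}\right) \left(-2\right) = \frac{85}{2}$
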